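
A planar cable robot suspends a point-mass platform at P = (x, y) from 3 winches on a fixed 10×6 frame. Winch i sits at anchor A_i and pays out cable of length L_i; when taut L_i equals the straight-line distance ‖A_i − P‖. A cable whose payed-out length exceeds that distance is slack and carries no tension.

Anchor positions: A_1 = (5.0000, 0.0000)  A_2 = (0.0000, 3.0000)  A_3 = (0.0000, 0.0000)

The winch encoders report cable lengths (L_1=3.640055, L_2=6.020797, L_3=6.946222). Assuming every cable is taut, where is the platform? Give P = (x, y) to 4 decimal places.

circle eqns → linear via eq_j − eq_1; set k_j = A_j·A_j − L_j²
k_1 = 25.0000+0.0000−13.2500 = 11.7500
10.0000·x − 6.0000·y = k_1−k_2 = 39.0000
10.0000·x + 0.0000·y = k_1−k_3 = 60.0000
solve first two rows → x=6.0000, y=3.5000

(6.0000, 3.5000)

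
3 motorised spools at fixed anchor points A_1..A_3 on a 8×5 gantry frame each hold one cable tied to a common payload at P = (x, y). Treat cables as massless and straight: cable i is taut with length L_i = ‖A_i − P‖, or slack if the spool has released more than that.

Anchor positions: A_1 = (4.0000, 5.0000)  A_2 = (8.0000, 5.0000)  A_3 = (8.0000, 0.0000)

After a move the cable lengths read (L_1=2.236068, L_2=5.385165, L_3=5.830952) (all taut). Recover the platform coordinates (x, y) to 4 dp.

expand ‖A_i−P‖²=L_i² and subtract eq 1 (c_i ≔ ‖A_i‖²−L_i²)
c_1 = 16.0000+25.0000−5.0000 = 36.0000
eq1−eq2 → [-8.0000  0.0000]·P = -24.0000
eq1−eq3 → [-8.0000  10.0000]·P = 6.0000
2×2 solve → P = (3.0000, 3.0000)

(3.0000, 3.0000)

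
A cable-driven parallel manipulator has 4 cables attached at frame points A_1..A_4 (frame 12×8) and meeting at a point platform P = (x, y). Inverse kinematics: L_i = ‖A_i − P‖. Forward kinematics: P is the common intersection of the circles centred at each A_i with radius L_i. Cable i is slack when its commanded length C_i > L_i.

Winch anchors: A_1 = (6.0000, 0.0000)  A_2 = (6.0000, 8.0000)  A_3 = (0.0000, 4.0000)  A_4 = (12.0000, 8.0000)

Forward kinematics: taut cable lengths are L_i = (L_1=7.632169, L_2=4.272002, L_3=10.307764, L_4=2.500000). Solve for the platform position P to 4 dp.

(10.0000, 6.5000)

circle eqns → linear via eq_j − eq_1; set c_j = A_j·A_j − L_j²
c_1 = 36.0000+0.0000−58.2500 = -22.2500
0.0000·x − 16.0000·y = c_1−c_2 = -104.0000
12.0000·x − 8.0000·y = c_1−c_3 = 68.0000
-12.0000·x − 16.0000·y = c_1−c_4 = -224.0000
solve first two rows → x=10.0000, y=6.5000
check cable 4: ‖A_4−P‖² = 6.2500 ≈ L_4² = 6.2500 ✓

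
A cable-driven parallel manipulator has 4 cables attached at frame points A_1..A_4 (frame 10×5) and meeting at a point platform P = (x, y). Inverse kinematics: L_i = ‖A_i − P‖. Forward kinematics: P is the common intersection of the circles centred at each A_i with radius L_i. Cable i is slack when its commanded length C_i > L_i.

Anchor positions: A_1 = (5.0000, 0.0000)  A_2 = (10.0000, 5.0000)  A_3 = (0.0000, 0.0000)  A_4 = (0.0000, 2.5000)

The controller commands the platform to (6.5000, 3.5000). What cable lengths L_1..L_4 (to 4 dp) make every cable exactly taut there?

cable 1: Δx=-1.5000, Δy=-3.5000; L_1 = √(Δx²+Δy²) = 3.8079
cable 2: Δx=3.5000, Δy=1.5000; L_2 = √(Δx²+Δy²) = 3.8079
cable 3: Δx=-6.5000, Δy=-3.5000; L_3 = √(Δx²+Δy²) = 7.3824
cable 4: Δx=-6.5000, Δy=-1.0000; L_4 = √(Δx²+Δy²) = 6.5765

(3.8079, 3.8079, 7.3824, 6.5765)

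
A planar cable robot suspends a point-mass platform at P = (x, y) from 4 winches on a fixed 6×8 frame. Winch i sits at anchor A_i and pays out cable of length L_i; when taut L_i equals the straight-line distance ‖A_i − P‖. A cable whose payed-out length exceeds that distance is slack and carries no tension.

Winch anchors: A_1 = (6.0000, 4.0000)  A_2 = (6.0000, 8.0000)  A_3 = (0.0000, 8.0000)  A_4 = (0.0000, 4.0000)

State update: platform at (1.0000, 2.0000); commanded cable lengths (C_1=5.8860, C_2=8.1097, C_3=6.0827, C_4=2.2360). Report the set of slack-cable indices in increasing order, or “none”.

cable 1: √((5.0000)²+(2.0000)²)=5.3852, C_1=5.8860: slack
cable 2: √((5.0000)²+(6.0000)²)=7.8102, C_2=8.1097: slack
cable 3: √((-1.0000)²+(6.0000)²)=6.0828, C_3=6.0827: taut
cable 4: √((-1.0000)²+(2.0000)²)=2.2361, C_4=2.2360: taut

1, 2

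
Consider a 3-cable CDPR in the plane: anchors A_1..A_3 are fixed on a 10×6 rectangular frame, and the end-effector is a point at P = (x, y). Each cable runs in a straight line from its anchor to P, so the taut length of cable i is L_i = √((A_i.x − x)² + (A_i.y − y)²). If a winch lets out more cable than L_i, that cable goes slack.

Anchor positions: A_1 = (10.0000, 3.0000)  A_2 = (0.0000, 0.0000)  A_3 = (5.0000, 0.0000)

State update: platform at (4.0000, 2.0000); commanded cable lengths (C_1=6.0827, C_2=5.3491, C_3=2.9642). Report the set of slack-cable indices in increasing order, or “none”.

cable 1: √((6.0000)²+(1.0000)²)=6.0828, C_1=6.0827: taut
cable 2: √((-4.0000)²+(-2.0000)²)=4.4721, C_2=5.3491: slack
cable 3: √((1.0000)²+(-2.0000)²)=2.2361, C_3=2.9642: slack

2, 3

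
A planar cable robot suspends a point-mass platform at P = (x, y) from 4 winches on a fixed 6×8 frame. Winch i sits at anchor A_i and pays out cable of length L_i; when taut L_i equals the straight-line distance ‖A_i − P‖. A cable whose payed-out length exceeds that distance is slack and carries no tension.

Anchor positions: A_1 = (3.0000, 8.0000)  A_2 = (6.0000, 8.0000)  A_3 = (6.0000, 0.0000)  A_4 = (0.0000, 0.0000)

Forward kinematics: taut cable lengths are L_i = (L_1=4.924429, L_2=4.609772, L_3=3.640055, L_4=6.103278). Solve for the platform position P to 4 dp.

(5.0000, 3.5000)

circle eqns → linear via eq_j − eq_1; set k_j = A_j·A_j − L_j²
k_1 = 9.0000+64.0000−24.2500 = 48.7500
-6.0000·x + 0.0000·y = k_1−k_2 = -30.0000
-6.0000·x + 16.0000·y = k_1−k_3 = 26.0000
6.0000·x + 16.0000·y = k_1−k_4 = 86.0000
solve first two rows → x=5.0000, y=3.5000
check cable 4: ‖A_4−P‖² = 37.2500 ≈ L_4² = 37.2500 ✓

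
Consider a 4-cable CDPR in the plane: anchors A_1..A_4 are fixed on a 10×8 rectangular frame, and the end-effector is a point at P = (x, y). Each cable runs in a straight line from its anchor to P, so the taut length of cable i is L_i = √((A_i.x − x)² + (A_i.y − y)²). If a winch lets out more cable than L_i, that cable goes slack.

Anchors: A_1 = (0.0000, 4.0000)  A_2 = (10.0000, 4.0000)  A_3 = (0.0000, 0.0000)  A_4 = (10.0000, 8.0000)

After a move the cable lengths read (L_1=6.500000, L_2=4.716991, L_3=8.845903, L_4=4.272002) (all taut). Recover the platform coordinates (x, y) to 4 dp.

expand ‖A_i−P‖²=L_i² and subtract eq 1 (c_i ≔ ‖A_i‖²−L_i²)
c_1 = 0.0000+16.0000−42.2500 = -26.2500
eq1−eq2 → [-20.0000  0.0000]·P = -120.0000
eq1−eq3 → [0.0000  8.0000]·P = 52.0000
eq1−eq4 → [-20.0000  -8.0000]·P = -172.0000
2×2 solve → P = (6.0000, 6.5000)
check cable 4: ‖A_4−P‖² = 18.2500 ≈ L_4² = 18.2500 ✓

(6.0000, 6.5000)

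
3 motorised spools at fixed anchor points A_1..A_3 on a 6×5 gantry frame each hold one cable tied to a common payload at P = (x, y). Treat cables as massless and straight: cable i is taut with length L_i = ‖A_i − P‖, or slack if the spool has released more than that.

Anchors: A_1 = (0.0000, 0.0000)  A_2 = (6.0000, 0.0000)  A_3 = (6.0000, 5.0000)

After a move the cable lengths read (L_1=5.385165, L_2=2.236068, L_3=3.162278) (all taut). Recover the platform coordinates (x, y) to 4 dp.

circle eqns → linear via eq_j − eq_1; set q_j = A_j·A_j − L_j²
q_1 = 0.0000+0.0000−29.0000 = -29.0000
-12.0000·x + 0.0000·y = q_1−q_2 = -60.0000
-12.0000·x − 10.0000·y = q_1−q_3 = -80.0000
solve first two rows → x=5.0000, y=2.0000

(5.0000, 2.0000)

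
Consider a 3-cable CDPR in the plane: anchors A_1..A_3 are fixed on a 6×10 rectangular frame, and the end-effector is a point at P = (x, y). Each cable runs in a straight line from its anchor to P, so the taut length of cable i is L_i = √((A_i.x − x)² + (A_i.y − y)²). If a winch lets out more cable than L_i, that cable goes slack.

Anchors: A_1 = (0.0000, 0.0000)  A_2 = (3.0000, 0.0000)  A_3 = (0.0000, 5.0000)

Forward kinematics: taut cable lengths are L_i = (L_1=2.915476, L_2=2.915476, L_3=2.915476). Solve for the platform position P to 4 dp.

(1.5000, 2.5000)

each cable: (A_i−P)·(A_i−P) = L_i²; let c_i = ‖A_i‖²−L_i²
c_1 = 0.0000+0.0000−8.5000 = -8.5000
row 1: -6.0000x + 0.0000y = -9.0000  (c_2=0.5000)
row 2: 0.0000x − 10.0000y = -25.0000  (c_3=16.5000)
Cramer on rows 1–2 → x = 1.5000, y = 2.5000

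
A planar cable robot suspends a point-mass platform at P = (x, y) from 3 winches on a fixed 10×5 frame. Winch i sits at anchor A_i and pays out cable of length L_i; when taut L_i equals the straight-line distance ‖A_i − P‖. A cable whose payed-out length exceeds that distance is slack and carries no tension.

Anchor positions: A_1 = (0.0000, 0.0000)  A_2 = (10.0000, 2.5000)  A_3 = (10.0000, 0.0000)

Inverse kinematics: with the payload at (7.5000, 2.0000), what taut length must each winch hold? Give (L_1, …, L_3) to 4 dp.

(7.7621, 2.5495, 3.2016)

L_1: Δ = A_1−P = (-7.5000, -2.0000) → ‖Δ‖ = √60.2500 = 7.7621
L_2: Δ = A_2−P = (2.5000, 0.5000) → ‖Δ‖ = √6.5000 = 2.5495
L_3: Δ = A_3−P = (2.5000, -2.0000) → ‖Δ‖ = √10.2500 = 3.2016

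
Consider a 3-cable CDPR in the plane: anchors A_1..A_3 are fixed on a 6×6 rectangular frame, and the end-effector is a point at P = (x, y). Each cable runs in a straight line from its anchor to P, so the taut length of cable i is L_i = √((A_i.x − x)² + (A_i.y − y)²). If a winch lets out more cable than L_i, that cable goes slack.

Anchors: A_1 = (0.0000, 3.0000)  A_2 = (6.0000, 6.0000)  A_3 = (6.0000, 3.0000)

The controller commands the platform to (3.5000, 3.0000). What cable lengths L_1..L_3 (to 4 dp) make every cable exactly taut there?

(3.5000, 3.9051, 2.5000)

L_1 = √((0.0000−3.5000)² + (3.0000−3.0000)²) = 3.5000
L_2 = √((6.0000−3.5000)² + (6.0000−3.0000)²) = 3.9051
L_3 = √((6.0000−3.5000)² + (3.0000−3.0000)²) = 2.5000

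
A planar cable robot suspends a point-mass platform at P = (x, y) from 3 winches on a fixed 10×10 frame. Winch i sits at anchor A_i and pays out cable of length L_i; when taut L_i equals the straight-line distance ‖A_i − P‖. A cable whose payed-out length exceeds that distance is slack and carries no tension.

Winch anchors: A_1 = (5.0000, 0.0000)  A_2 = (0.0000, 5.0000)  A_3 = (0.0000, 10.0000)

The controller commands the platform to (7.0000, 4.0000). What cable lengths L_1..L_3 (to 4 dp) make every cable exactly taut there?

L_1: Δ = A_1−P = (-2.0000, -4.0000) → ‖Δ‖ = √20.0000 = 4.4721
L_2: Δ = A_2−P = (-7.0000, 1.0000) → ‖Δ‖ = √50.0000 = 7.0711
L_3: Δ = A_3−P = (-7.0000, 6.0000) → ‖Δ‖ = √85.0000 = 9.2195

(4.4721, 7.0711, 9.2195)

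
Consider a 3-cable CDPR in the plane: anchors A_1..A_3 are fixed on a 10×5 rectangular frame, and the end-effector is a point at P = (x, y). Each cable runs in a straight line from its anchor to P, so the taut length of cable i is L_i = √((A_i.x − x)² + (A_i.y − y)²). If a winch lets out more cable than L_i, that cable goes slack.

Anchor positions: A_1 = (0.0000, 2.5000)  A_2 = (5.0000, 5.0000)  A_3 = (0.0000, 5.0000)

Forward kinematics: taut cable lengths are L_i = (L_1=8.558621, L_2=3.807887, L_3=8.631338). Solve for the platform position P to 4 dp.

(8.5000, 3.5000)

circle eqns → linear via eq_j − eq_1; set k_j = A_j·A_j − L_j²
k_1 = 0.0000+6.2500−73.2500 = -67.0000
-10.0000·x − 5.0000·y = k_1−k_2 = -102.5000
0.0000·x − 5.0000·y = k_1−k_3 = -17.5000
solve first two rows → x=8.5000, y=3.5000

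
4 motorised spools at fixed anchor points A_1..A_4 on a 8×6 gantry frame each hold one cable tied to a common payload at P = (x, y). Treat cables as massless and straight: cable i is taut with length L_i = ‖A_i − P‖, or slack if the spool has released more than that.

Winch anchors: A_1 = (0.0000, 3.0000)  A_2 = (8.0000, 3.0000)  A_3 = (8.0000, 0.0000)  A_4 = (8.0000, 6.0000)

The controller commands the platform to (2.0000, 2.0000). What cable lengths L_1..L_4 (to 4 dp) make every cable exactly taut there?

(2.2361, 6.0828, 6.3246, 7.2111)

cable 1: Δx=-2.0000, Δy=1.0000; L_1 = √(Δx²+Δy²) = 2.2361
cable 2: Δx=6.0000, Δy=1.0000; L_2 = √(Δx²+Δy²) = 6.0828
cable 3: Δx=6.0000, Δy=-2.0000; L_3 = √(Δx²+Δy²) = 6.3246
cable 4: Δx=6.0000, Δy=4.0000; L_4 = √(Δx²+Δy²) = 7.2111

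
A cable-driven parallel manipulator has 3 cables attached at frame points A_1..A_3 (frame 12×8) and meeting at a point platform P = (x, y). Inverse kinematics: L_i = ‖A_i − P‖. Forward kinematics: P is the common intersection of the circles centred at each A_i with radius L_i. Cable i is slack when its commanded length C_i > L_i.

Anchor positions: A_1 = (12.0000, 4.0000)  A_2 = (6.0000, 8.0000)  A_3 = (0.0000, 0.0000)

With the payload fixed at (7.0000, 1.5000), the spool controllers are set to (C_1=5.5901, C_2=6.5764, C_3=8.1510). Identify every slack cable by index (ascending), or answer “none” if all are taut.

3

i=1: geometric 5.5902 vs commanded 5.5901 ⇒ taut
i=2: geometric 6.5765 vs commanded 6.5764 ⇒ taut
i=3: geometric 7.1589 vs commanded 8.1510 ⇒ slack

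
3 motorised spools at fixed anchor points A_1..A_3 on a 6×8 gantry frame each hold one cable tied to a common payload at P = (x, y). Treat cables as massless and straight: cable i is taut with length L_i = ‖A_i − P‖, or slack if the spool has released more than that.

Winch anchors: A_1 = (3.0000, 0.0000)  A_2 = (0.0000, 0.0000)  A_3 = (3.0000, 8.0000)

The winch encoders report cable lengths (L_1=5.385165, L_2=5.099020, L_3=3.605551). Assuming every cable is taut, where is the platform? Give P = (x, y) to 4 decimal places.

(1.0000, 5.0000)

each cable: (A_i−P)·(A_i−P) = L_i²; let q_i = ‖A_i‖²−L_i²
q_1 = 9.0000+0.0000−29.0000 = -20.0000
row 1: 6.0000x + 0.0000y = 6.0000  (q_2=-26.0000)
row 2: 0.0000x − 16.0000y = -80.0000  (q_3=60.0000)
Cramer on rows 1–2 → x = 1.0000, y = 5.0000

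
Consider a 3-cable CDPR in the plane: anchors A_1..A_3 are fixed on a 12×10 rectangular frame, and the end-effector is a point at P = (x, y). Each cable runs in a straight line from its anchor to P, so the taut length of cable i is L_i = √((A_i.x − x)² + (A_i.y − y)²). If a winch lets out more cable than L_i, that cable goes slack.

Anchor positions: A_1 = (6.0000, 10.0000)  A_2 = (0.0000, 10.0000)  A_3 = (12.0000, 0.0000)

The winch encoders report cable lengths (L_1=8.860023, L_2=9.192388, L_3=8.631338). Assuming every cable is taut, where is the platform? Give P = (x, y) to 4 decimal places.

(3.5000, 1.5000)

circle eqns → linear via eq_j − eq_1; set c_j = A_j·A_j − L_j²
c_1 = 36.0000+100.0000−78.5000 = 57.5000
12.0000·x + 0.0000·y = c_1−c_2 = 42.0000
-12.0000·x + 20.0000·y = c_1−c_3 = -12.0000
solve first two rows → x=3.5000, y=1.5000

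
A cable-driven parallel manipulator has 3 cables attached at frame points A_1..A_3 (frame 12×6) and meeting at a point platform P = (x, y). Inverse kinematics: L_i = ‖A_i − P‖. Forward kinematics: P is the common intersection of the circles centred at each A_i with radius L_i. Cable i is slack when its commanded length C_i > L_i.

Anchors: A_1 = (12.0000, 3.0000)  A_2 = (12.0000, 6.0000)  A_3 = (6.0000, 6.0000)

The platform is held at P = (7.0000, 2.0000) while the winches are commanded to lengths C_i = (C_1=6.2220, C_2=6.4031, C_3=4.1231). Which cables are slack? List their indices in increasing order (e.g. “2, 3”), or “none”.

cable 1: √((5.0000)²+(1.0000)²)=5.0990, C_1=6.2220: slack
cable 2: √((5.0000)²+(4.0000)²)=6.4031, C_2=6.4031: taut
cable 3: √((-1.0000)²+(4.0000)²)=4.1231, C_3=4.1231: taut

1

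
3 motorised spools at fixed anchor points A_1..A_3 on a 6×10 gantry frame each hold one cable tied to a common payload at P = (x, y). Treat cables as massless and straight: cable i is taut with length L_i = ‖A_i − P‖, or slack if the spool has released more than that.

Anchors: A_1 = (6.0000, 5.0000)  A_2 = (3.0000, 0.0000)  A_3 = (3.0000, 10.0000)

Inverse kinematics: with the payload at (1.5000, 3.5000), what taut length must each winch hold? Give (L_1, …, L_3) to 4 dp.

(4.7434, 3.8079, 6.6708)

L_1: Δ = A_1−P = (4.5000, 1.5000) → ‖Δ‖ = √22.5000 = 4.7434
L_2: Δ = A_2−P = (1.5000, -3.5000) → ‖Δ‖ = √14.5000 = 3.8079
L_3: Δ = A_3−P = (1.5000, 6.5000) → ‖Δ‖ = √44.5000 = 6.6708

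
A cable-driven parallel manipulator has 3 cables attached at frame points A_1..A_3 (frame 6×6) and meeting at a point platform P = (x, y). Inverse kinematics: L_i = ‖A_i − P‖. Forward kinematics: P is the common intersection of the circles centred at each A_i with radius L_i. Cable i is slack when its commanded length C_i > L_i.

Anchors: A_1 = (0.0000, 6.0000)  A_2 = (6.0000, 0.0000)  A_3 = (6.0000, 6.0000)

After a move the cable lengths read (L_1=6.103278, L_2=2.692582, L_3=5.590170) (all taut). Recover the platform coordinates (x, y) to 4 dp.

(3.5000, 1.0000)

circle eqns → linear via eq_j − eq_1; set c_j = A_j·A_j − L_j²
c_1 = 0.0000+36.0000−37.2500 = -1.2500
-12.0000·x + 12.0000·y = c_1−c_2 = -30.0000
-12.0000·x + 0.0000·y = c_1−c_3 = -42.0000
solve first two rows → x=3.5000, y=1.0000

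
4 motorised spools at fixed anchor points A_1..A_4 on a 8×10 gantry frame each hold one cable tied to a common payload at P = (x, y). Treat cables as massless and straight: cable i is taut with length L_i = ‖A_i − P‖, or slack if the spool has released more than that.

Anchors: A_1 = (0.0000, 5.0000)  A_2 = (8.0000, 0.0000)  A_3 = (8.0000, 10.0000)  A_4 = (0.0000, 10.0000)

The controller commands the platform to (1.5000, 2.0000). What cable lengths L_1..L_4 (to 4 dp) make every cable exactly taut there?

(3.3541, 6.8007, 10.3078, 8.1394)

L_1 = √((0.0000−1.5000)² + (5.0000−2.0000)²) = 3.3541
L_2 = √((8.0000−1.5000)² + (0.0000−2.0000)²) = 6.8007
L_3 = √((8.0000−1.5000)² + (10.0000−2.0000)²) = 10.3078
L_4 = √((0.0000−1.5000)² + (10.0000−2.0000)²) = 8.1394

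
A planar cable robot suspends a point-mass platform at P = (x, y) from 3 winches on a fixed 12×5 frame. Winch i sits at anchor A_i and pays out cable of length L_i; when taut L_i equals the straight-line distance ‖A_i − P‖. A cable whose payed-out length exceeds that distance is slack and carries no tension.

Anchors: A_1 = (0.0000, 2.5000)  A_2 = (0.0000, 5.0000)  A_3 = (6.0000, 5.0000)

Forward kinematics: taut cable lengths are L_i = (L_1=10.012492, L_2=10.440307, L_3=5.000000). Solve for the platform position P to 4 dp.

circle eqns → linear via eq_j − eq_1; set c_j = A_j·A_j − L_j²
c_1 = 0.0000+6.2500−100.2500 = -94.0000
0.0000·x − 5.0000·y = c_1−c_2 = -10.0000
-12.0000·x − 5.0000·y = c_1−c_3 = -130.0000
solve first two rows → x=10.0000, y=2.0000

(10.0000, 2.0000)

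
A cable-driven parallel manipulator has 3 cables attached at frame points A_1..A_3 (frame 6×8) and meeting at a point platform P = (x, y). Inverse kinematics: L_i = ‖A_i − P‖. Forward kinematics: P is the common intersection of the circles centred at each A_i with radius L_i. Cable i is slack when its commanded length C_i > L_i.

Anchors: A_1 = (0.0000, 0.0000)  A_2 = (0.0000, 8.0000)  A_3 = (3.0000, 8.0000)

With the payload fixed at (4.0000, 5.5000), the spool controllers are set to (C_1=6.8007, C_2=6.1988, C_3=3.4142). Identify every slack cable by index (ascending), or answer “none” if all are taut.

cable 1: √((-4.0000)²+(-5.5000)²)=6.8007, C_1=6.8007: taut
cable 2: √((-4.0000)²+(2.5000)²)=4.7170, C_2=6.1988: slack
cable 3: √((-1.0000)²+(2.5000)²)=2.6926, C_3=3.4142: slack

2, 3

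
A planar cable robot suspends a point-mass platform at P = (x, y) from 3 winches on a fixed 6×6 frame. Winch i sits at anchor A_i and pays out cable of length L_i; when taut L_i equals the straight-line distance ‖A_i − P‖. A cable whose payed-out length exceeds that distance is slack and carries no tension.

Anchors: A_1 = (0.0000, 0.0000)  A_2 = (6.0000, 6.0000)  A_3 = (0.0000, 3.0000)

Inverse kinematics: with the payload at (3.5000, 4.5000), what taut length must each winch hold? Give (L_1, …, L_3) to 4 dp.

(5.7009, 2.9155, 3.8079)

L_1: Δ = A_1−P = (-3.5000, -4.5000) → ‖Δ‖ = √32.5000 = 5.7009
L_2: Δ = A_2−P = (2.5000, 1.5000) → ‖Δ‖ = √8.5000 = 2.9155
L_3: Δ = A_3−P = (-3.5000, -1.5000) → ‖Δ‖ = √14.5000 = 3.8079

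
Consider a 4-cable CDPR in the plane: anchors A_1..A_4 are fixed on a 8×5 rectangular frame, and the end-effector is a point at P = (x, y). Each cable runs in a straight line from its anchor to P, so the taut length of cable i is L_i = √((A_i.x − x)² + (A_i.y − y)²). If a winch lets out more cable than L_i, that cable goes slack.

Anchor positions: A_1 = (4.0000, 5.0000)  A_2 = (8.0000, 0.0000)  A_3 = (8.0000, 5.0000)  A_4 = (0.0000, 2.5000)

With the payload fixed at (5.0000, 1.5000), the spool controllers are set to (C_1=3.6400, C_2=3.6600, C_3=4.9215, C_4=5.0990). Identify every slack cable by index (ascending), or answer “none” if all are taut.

i=1: geometric 3.6401 vs commanded 3.6400 ⇒ taut
i=2: geometric 3.3541 vs commanded 3.6600 ⇒ slack
i=3: geometric 4.6098 vs commanded 4.9215 ⇒ slack
i=4: geometric 5.0990 vs commanded 5.0990 ⇒ taut

2, 3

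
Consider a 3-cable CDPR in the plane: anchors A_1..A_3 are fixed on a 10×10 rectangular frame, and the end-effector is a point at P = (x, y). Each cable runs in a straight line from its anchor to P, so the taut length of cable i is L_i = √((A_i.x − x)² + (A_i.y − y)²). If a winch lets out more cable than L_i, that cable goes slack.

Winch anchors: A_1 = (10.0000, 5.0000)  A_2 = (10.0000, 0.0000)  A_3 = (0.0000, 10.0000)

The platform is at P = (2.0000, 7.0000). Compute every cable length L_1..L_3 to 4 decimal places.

(8.2462, 10.6301, 3.6056)

cable 1: Δx=8.0000, Δy=-2.0000; L_1 = √(Δx²+Δy²) = 8.2462
cable 2: Δx=8.0000, Δy=-7.0000; L_2 = √(Δx²+Δy²) = 10.6301
cable 3: Δx=-2.0000, Δy=3.0000; L_3 = √(Δx²+Δy²) = 3.6056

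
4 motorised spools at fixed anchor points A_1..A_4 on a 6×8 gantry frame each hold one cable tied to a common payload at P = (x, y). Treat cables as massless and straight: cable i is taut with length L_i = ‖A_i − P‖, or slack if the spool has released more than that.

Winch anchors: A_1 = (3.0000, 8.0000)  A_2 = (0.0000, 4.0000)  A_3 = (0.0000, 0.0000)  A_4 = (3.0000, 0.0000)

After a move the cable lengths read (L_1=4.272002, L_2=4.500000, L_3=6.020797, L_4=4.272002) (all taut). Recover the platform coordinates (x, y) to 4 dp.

expand ‖A_i−P‖²=L_i² and subtract eq 1 (c_i ≔ ‖A_i‖²−L_i²)
c_1 = 9.0000+64.0000−18.2500 = 54.7500
eq1−eq2 → [6.0000  8.0000]·P = 59.0000
eq1−eq3 → [6.0000  16.0000]·P = 91.0000
eq1−eq4 → [0.0000  16.0000]·P = 64.0000
2×2 solve → P = (4.5000, 4.0000)
check cable 4: ‖A_4−P‖² = 18.2500 ≈ L_4² = 18.2500 ✓

(4.5000, 4.0000)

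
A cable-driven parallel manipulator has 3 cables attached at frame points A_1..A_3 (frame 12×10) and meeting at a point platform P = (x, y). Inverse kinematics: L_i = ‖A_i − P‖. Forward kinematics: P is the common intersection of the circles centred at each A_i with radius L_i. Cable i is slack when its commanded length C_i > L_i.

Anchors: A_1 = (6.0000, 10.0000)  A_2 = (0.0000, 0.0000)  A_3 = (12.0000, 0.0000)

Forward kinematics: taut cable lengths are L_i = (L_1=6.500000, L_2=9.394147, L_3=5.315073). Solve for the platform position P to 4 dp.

circle eqns → linear via eq_j − eq_1; set q_j = A_j·A_j − L_j²
q_1 = 36.0000+100.0000−42.2500 = 93.7500
12.0000·x + 20.0000·y = q_1−q_2 = 182.0000
-12.0000·x + 20.0000·y = q_1−q_3 = -22.0000
solve first two rows → x=8.5000, y=4.0000

(8.5000, 4.0000)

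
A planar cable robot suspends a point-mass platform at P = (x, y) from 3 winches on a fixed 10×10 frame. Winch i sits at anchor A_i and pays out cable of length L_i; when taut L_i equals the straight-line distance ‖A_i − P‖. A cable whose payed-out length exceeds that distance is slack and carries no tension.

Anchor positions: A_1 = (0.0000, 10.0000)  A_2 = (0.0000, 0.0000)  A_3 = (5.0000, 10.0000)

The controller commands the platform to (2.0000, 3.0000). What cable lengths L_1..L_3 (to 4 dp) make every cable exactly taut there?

(7.2801, 3.6056, 7.6158)

cable 1: Δx=-2.0000, Δy=7.0000; L_1 = √(Δx²+Δy²) = 7.2801
cable 2: Δx=-2.0000, Δy=-3.0000; L_2 = √(Δx²+Δy²) = 3.6056
cable 3: Δx=3.0000, Δy=7.0000; L_3 = √(Δx²+Δy²) = 7.6158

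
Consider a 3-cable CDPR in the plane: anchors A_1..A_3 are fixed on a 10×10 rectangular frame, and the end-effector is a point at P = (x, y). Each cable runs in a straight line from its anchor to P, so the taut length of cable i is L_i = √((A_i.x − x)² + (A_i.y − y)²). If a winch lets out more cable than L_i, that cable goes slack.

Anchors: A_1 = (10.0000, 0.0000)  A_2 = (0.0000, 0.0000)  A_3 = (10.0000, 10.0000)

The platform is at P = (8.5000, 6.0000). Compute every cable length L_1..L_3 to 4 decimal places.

(6.1847, 10.4043, 4.2720)

L_1: Δ = A_1−P = (1.5000, -6.0000) → ‖Δ‖ = √38.2500 = 6.1847
L_2: Δ = A_2−P = (-8.5000, -6.0000) → ‖Δ‖ = √108.2500 = 10.4043
L_3: Δ = A_3−P = (1.5000, 4.0000) → ‖Δ‖ = √18.2500 = 4.2720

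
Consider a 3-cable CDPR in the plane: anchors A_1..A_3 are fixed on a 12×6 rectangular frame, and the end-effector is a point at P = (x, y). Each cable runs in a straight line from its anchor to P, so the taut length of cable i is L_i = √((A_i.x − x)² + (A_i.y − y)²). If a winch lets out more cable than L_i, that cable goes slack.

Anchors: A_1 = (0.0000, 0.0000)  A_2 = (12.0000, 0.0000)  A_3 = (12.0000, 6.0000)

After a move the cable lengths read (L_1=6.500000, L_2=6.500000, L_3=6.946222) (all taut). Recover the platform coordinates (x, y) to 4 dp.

(6.0000, 2.5000)

each cable: (A_i−P)·(A_i−P) = L_i²; let k_i = ‖A_i‖²−L_i²
k_1 = 0.0000+0.0000−42.2500 = -42.2500
row 1: -24.0000x + 0.0000y = -144.0000  (k_2=101.7500)
row 2: -24.0000x − 12.0000y = -174.0000  (k_3=131.7500)
Cramer on rows 1–2 → x = 6.0000, y = 2.5000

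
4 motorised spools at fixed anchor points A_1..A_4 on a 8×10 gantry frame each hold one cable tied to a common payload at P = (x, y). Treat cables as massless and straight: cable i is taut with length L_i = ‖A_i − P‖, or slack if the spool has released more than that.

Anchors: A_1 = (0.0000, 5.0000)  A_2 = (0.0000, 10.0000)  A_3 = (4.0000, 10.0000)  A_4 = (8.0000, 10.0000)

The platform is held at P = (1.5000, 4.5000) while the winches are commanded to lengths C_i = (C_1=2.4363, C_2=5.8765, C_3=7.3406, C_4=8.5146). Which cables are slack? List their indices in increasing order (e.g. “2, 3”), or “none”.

1, 2, 3

cable 1: √((-1.5000)²+(0.5000)²)=1.5811, C_1=2.4363: slack
cable 2: √((-1.5000)²+(5.5000)²)=5.7009, C_2=5.8765: slack
cable 3: √((2.5000)²+(5.5000)²)=6.0415, C_3=7.3406: slack
cable 4: √((6.5000)²+(5.5000)²)=8.5147, C_4=8.5146: taut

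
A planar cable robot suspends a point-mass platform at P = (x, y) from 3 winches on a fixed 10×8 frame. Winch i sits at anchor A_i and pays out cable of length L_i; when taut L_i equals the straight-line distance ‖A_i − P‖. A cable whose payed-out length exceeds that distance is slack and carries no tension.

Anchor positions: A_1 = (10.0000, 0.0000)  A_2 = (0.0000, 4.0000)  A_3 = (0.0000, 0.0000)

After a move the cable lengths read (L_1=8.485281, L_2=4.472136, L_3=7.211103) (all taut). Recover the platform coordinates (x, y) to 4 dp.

circle eqns → linear via eq_j − eq_1; set k_j = A_j·A_j − L_j²
k_1 = 100.0000+0.0000−72.0000 = 28.0000
20.0000·x − 8.0000·y = k_1−k_2 = 32.0000
20.0000·x + 0.0000·y = k_1−k_3 = 80.0000
solve first two rows → x=4.0000, y=6.0000

(4.0000, 6.0000)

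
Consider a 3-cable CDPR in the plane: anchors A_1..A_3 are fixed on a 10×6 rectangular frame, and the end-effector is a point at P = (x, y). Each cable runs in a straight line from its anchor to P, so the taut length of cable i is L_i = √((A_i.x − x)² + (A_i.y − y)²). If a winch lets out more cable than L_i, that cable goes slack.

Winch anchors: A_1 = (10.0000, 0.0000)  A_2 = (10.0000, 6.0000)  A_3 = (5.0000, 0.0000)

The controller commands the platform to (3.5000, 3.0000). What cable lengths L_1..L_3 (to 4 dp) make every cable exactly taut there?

(7.1589, 7.1589, 3.3541)

L_1 = √((10.0000−3.5000)² + (0.0000−3.0000)²) = 7.1589
L_2 = √((10.0000−3.5000)² + (6.0000−3.0000)²) = 7.1589
L_3 = √((5.0000−3.5000)² + (0.0000−3.0000)²) = 3.3541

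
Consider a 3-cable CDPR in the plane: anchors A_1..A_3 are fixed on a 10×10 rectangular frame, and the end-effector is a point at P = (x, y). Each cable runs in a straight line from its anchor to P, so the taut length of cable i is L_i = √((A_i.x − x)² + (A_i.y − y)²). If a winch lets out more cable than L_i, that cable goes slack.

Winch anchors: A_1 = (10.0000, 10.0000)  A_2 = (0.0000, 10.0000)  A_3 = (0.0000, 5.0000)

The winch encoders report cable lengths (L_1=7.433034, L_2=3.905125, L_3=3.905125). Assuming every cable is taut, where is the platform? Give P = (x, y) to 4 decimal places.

each cable: (A_i−P)·(A_i−P) = L_i²; let k_i = ‖A_i‖²−L_i²
k_1 = 100.0000+100.0000−55.2500 = 144.7500
row 1: 20.0000x + 0.0000y = 60.0000  (k_2=84.7500)
row 2: 20.0000x + 10.0000y = 135.0000  (k_3=9.7500)
Cramer on rows 1–2 → x = 3.0000, y = 7.5000

(3.0000, 7.5000)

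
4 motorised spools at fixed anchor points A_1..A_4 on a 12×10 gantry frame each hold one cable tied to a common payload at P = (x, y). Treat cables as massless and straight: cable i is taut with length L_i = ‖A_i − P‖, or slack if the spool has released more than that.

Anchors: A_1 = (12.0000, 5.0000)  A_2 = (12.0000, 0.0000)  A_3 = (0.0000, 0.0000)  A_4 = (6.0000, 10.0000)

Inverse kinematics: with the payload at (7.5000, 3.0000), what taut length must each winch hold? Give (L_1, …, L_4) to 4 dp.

(4.9244, 5.4083, 8.0777, 7.1589)

cable 1: Δx=4.5000, Δy=2.0000; L_1 = √(Δx²+Δy²) = 4.9244
cable 2: Δx=4.5000, Δy=-3.0000; L_2 = √(Δx²+Δy²) = 5.4083
cable 3: Δx=-7.5000, Δy=-3.0000; L_3 = √(Δx²+Δy²) = 8.0777
cable 4: Δx=-1.5000, Δy=7.0000; L_4 = √(Δx²+Δy²) = 7.1589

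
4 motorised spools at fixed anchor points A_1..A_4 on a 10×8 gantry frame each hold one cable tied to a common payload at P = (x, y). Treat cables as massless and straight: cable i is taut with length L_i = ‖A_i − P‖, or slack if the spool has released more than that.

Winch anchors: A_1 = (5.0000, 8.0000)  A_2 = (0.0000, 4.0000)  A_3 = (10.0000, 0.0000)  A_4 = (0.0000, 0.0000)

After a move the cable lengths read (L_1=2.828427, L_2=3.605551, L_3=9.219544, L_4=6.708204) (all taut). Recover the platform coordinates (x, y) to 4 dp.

each cable: (A_i−P)·(A_i−P) = L_i²; let q_i = ‖A_i‖²−L_i²
q_1 = 25.0000+64.0000−8.0000 = 81.0000
row 1: 10.0000x + 8.0000y = 78.0000  (q_2=3.0000)
row 2: -10.0000x + 16.0000y = 66.0000  (q_3=15.0000)
row 3: 10.0000x + 16.0000y = 126.0000  (q_4=-45.0000)
Cramer on rows 1–2 → x = 3.0000, y = 6.0000
check cable 4: ‖A_4−P‖² = 45.0000 ≈ L_4² = 45.0000 ✓

(3.0000, 6.0000)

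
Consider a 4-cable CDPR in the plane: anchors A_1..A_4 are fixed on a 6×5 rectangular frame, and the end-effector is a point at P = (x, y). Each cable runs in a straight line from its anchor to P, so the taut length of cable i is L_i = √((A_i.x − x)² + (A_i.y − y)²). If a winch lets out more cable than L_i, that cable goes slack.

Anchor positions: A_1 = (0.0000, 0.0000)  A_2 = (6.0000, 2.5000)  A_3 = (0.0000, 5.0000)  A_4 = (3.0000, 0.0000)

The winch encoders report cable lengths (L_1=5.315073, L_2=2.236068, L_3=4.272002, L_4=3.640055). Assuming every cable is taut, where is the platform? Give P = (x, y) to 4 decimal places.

each cable: (A_i−P)·(A_i−P) = L_i²; let k_i = ‖A_i‖²−L_i²
k_1 = 0.0000+0.0000−28.2500 = -28.2500
row 1: -12.0000x − 5.0000y = -65.5000  (k_2=37.2500)
row 2: 0.0000x − 10.0000y = -35.0000  (k_3=6.7500)
row 3: -6.0000x + 0.0000y = -24.0000  (k_4=-4.2500)
Cramer on rows 1–2 → x = 4.0000, y = 3.5000
check cable 4: ‖A_4−P‖² = 13.2500 ≈ L_4² = 13.2500 ✓

(4.0000, 3.5000)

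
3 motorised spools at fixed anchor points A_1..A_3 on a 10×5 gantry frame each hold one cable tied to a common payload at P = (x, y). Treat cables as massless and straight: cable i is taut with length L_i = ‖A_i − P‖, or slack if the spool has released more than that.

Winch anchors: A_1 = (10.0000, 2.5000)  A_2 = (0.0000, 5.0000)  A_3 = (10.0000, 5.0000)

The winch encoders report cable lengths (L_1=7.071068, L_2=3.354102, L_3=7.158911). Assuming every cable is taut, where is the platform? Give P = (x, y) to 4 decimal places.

expand ‖A_i−P‖²=L_i² and subtract eq 1 (q_i ≔ ‖A_i‖²−L_i²)
q_1 = 100.0000+6.2500−50.0000 = 56.2500
eq1−eq2 → [20.0000  -5.0000]·P = 42.5000
eq1−eq3 → [0.0000  -5.0000]·P = -17.5000
2×2 solve → P = (3.0000, 3.5000)

(3.0000, 3.5000)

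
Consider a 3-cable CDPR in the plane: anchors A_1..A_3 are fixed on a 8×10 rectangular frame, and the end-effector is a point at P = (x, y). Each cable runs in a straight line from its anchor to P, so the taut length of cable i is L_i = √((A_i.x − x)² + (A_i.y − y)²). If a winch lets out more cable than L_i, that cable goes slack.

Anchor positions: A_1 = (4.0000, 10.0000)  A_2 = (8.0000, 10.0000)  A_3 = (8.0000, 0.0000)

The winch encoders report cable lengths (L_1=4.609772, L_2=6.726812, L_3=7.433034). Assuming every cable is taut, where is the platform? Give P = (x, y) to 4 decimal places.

(3.0000, 5.5000)

each cable: (A_i−P)·(A_i−P) = L_i²; let k_i = ‖A_i‖²−L_i²
k_1 = 16.0000+100.0000−21.2500 = 94.7500
row 1: -8.0000x + 0.0000y = -24.0000  (k_2=118.7500)
row 2: -8.0000x + 20.0000y = 86.0000  (k_3=8.7500)
Cramer on rows 1–2 → x = 3.0000, y = 5.5000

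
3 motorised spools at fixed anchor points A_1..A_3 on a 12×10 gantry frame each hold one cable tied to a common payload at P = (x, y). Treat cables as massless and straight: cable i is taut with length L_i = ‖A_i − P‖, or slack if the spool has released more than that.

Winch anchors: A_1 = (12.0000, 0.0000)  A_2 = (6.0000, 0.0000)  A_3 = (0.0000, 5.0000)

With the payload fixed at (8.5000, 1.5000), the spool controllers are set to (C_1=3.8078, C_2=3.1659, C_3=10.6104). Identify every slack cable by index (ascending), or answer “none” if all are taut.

2, 3

i=1: geometric 3.8079 vs commanded 3.8078 ⇒ taut
i=2: geometric 2.9155 vs commanded 3.1659 ⇒ slack
i=3: geometric 9.1924 vs commanded 10.6104 ⇒ slack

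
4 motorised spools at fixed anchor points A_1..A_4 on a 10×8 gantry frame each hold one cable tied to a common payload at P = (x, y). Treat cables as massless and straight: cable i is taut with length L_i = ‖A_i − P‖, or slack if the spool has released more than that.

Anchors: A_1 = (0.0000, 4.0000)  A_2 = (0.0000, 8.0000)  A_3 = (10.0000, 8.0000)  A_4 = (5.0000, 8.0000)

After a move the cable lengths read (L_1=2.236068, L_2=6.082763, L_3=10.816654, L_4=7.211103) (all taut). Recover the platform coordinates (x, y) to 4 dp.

(1.0000, 2.0000)

expand ‖A_i−P‖²=L_i² and subtract eq 1 (q_i ≔ ‖A_i‖²−L_i²)
q_1 = 0.0000+16.0000−5.0000 = 11.0000
eq1−eq2 → [0.0000  -8.0000]·P = -16.0000
eq1−eq3 → [-20.0000  -8.0000]·P = -36.0000
eq1−eq4 → [-10.0000  -8.0000]·P = -26.0000
2×2 solve → P = (1.0000, 2.0000)
check cable 4: ‖A_4−P‖² = 52.0000 ≈ L_4² = 52.0000 ✓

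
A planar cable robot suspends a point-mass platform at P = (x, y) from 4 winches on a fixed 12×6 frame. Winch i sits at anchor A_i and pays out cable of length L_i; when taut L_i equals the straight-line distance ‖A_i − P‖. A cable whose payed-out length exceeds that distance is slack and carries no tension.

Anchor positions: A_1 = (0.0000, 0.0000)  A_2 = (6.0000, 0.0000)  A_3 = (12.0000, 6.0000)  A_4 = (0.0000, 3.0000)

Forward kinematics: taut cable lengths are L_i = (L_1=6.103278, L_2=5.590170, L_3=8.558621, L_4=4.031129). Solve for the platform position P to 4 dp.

expand ‖A_i−P‖²=L_i² and subtract eq 1 (k_i ≔ ‖A_i‖²−L_i²)
k_1 = 0.0000+0.0000−37.2500 = -37.2500
eq1−eq2 → [-12.0000  0.0000]·P = -42.0000
eq1−eq3 → [-24.0000  -12.0000]·P = -144.0000
eq1−eq4 → [0.0000  -6.0000]·P = -30.0000
2×2 solve → P = (3.5000, 5.0000)
check cable 4: ‖A_4−P‖² = 16.2500 ≈ L_4² = 16.2500 ✓

(3.5000, 5.0000)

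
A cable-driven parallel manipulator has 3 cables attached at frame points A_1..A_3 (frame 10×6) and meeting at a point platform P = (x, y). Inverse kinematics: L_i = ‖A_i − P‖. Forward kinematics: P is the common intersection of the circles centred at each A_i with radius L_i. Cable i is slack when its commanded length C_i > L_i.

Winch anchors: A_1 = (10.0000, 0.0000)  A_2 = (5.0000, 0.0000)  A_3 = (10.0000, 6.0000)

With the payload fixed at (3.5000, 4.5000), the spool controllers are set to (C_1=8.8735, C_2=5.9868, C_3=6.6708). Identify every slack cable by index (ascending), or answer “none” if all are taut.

cable 1: √((6.5000)²+(-4.5000)²)=7.9057, C_1=8.8735: slack
cable 2: √((1.5000)²+(-4.5000)²)=4.7434, C_2=5.9868: slack
cable 3: √((6.5000)²+(1.5000)²)=6.6708, C_3=6.6708: taut

1, 2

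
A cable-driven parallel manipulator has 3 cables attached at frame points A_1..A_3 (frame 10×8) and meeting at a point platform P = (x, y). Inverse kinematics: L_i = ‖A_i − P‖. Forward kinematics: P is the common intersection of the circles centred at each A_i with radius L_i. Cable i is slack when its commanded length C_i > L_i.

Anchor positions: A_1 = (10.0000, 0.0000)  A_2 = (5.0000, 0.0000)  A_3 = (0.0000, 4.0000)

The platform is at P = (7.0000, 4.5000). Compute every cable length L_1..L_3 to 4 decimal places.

cable 1: Δx=3.0000, Δy=-4.5000; L_1 = √(Δx²+Δy²) = 5.4083
cable 2: Δx=-2.0000, Δy=-4.5000; L_2 = √(Δx²+Δy²) = 4.9244
cable 3: Δx=-7.0000, Δy=-0.5000; L_3 = √(Δx²+Δy²) = 7.0178

(5.4083, 4.9244, 7.0178)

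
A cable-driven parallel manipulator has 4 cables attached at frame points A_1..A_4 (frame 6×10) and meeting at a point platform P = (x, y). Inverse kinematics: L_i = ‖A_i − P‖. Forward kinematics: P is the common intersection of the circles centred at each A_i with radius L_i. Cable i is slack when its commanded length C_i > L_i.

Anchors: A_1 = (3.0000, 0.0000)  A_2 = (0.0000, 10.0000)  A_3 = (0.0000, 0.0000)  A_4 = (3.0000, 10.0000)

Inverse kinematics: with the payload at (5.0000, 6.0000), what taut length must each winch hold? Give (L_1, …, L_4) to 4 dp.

(6.3246, 6.4031, 7.8102, 4.4721)

L_1: Δ = A_1−P = (-2.0000, -6.0000) → ‖Δ‖ = √40.0000 = 6.3246
L_2: Δ = A_2−P = (-5.0000, 4.0000) → ‖Δ‖ = √41.0000 = 6.4031
L_3: Δ = A_3−P = (-5.0000, -6.0000) → ‖Δ‖ = √61.0000 = 7.8102
L_4: Δ = A_4−P = (-2.0000, 4.0000) → ‖Δ‖ = √20.0000 = 4.4721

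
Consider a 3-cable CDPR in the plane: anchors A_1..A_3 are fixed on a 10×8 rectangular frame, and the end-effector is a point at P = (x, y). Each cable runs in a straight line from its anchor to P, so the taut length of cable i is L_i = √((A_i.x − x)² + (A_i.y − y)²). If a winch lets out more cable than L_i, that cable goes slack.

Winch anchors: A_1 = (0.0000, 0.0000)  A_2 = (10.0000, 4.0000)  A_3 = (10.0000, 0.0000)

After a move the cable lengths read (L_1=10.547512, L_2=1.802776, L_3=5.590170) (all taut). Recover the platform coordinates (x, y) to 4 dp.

(9.0000, 5.5000)

each cable: (A_i−P)·(A_i−P) = L_i²; let k_i = ‖A_i‖²−L_i²
k_1 = 0.0000+0.0000−111.2500 = -111.2500
row 1: -20.0000x − 8.0000y = -224.0000  (k_2=112.7500)
row 2: -20.0000x + 0.0000y = -180.0000  (k_3=68.7500)
Cramer on rows 1–2 → x = 9.0000, y = 5.5000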